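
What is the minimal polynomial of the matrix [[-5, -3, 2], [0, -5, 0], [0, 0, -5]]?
m_A(x) = (x + 5)^2

The characteristic polynomial factors as (x + 5)^3. The minimal polynomial is ∏(x - λ)^{k_λ} where k_λ is the size of the largest Jordan block at λ.

For λ = -5: rank(A + 5I) = 1, and the largest Jordan block has size 2 (the smallest k with rank((A + 5I)^k) = rank((A + 5I)^(k+1))).

So m_A(x) = (x + 5)^2.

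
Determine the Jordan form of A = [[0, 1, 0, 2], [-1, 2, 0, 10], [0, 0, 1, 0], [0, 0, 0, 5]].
J = [[1, 1, 0, 0], [0, 1, 0, 0], [0, 0, 1, 0], [0, 0, 0, 5]]

The characteristic polynomial is det(xI - A) = (x - 5)(x - 1)^3, so the eigenvalues are 1 (algebraic multiplicity 3), 5 (algebraic multiplicity 1).

For λ = 1: rank(A - I) = 2, rank((A - I)^2) = 1. The eigenspace has dimension 4 - 2 = 2, so there are 2 Jordan blocks; the rank sequence gives block sizes [2, 1].

For λ = 5: algebraic multiplicity 1 gives one 1×1 block.

Assembling the blocks gives the Jordan form J above.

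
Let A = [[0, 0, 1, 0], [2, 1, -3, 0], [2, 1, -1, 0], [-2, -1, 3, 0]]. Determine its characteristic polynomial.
xI - A = [[x, 0, -1, 0], [-2, x - 1, 3, 0], [-2, -1, x + 1, 0], [2, 1, -3, x]].

Expanding det(xI - A) along the first row:
det(xI - A) = + (x)·det([[x - 1, 3, 0], [-1, x + 1, 0], [1, -3, x]]) - (0)·det([[-2, 3, 0], [-2, x + 1, 0], [2, -3, x]]) + (-1)·det([[-2, x - 1, 0], [-2, -1, 0], [2, 1, x]]) - (0)·det([[-2, x - 1, 3], [-2, -1, x + 1], [2, 1, -3]]).

Evaluating gives χ_A(x) = x^4.

χ_A(x) = x^4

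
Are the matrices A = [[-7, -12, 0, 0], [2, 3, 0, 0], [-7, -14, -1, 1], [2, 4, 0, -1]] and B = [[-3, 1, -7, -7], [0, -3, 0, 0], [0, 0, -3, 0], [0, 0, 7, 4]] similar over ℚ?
trace(A) = -6 but trace(B) = -5. The trace is a similarity invariant, so A and B are not similar.

No.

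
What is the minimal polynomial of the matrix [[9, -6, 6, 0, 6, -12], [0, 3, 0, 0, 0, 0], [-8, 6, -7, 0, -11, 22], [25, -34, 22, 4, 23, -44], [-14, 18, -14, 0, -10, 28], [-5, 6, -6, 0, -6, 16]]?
The characteristic polynomial factors as (x - 4)^3(x - 3)^2(x + 3). The minimal polynomial is ∏(x - λ)^{k_λ} where k_λ is the size of the largest Jordan block at λ.

For λ = -3: rank(A + 3I) = 5, and the largest Jordan block has size 1 (the smallest k with rank((A + 3I)^k) = rank((A + 3I)^(k+1))).
For λ = 3: rank(A - 3I) = 4, and the largest Jordan block has size 1 (the smallest k with rank((A - 3I)^k) = rank((A - 3I)^(k+1))).
For λ = 4: rank(A - 4I) = 4, and the largest Jordan block has size 2 (the smallest k with rank((A - 4I)^k) = rank((A - 4I)^(k+1))).

So m_A(x) = (x - 4)^2(x - 3)(x + 3).

m_A(x) = (x - 4)^2(x - 3)(x + 3)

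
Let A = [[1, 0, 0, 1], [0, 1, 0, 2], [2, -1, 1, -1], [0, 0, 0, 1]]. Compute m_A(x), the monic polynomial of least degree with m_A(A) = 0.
m_A(x) = (x - 1)^2

The characteristic polynomial factors as (x - 1)^4. The minimal polynomial is ∏(x - λ)^{k_λ} where k_λ is the size of the largest Jordan block at λ.

For λ = 1: rank(A - I) = 2, and the largest Jordan block has size 2 (the smallest k with rank((A - I)^k) = rank((A - I)^(k+1))).

So m_A(x) = (x - 1)^2.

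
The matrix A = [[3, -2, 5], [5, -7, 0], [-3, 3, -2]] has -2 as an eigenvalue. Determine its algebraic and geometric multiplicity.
The characteristic polynomial is (x + 2)^3, so the factor x + 2 appears with exponent 3: the algebraic multiplicity is 3.

rank(A + 2I) = 2, so the eigenspace has dimension 3 - 2 = 1: the geometric multiplicity is 1.

Since 1 < 3, A is not diagonalizable.

algebraic multiplicity 3, geometric multiplicity 1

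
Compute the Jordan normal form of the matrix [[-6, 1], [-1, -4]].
The characteristic polynomial is det(xI - A) = (x + 5)^2, so the eigenvalues are -5 (algebraic multiplicity 2).

For λ = -5: rank(A + 5I) = 1, rank((A + 5I)^2) = 0. The eigenspace has dimension 2 - 1 = 1, so there is 1 Jordan block; the rank sequence gives block sizes [2].

Assembling the blocks gives the Jordan form J above.

J = [[-5, 1], [0, -5]]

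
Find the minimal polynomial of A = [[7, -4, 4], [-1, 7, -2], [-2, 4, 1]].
The characteristic polynomial factors as (x - 5)^3. The minimal polynomial is ∏(x - λ)^{k_λ} where k_λ is the size of the largest Jordan block at λ.

For λ = 5: rank(A - 5I) = 1, and the largest Jordan block has size 2 (the smallest k with rank((A - 5I)^k) = rank((A - 5I)^(k+1))).

So m_A(x) = (x - 5)^2.

m_A(x) = (x - 5)^2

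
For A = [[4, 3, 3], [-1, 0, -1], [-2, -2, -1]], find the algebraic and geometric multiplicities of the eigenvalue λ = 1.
algebraic multiplicity 3, geometric multiplicity 2

The characteristic polynomial is (x - 1)^3, so the factor x - 1 appears with exponent 3: the algebraic multiplicity is 3.

rank(A - I) = 1, so the eigenspace has dimension 3 - 1 = 2: the geometric multiplicity is 2.

Since 2 < 3, A is not diagonalizable.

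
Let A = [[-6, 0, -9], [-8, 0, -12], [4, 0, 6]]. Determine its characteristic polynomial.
xI - A = [[x + 6, 0, 9], [8, x, 12], [-4, 0, x - 6]].

Expanding det(xI - A) along the first row:
det(xI - A) = + (x + 6)·det([[x, 12], [0, x - 6]]) - (0)·det([[8, 12], [-4, x - 6]]) + (9)·det([[8, x], [-4, 0]]).

Evaluating gives χ_A(x) = x^3.

χ_A(x) = x^3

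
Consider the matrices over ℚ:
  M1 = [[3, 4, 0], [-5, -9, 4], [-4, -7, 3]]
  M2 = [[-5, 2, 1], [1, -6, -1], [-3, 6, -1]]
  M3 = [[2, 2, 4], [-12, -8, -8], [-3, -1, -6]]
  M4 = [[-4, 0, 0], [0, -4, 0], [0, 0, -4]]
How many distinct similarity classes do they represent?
3 classes: {M1}, {M2, M3}, {M4}

Characteristic polynomials: χ_{M1} = (x + 1)^3, χ_{M2} = (x + 4)^3, χ_{M3} = (x + 4)^3, χ_{M4} = (x + 4)^3.

{M1}: invariant factors (x + 1)^3.

{M2, M3}: invariant factors x + 4, (x + 4)^2.

{M4}: invariant factors x + 4, x + 4, x + 4.

Matrices are similar if and only if their invariant-factor lists agree; the partition into similarity classes is {M1}, {M2, M3}, {M4}.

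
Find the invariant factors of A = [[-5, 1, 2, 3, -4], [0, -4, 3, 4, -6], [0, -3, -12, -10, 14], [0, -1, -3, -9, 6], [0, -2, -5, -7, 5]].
The Jordan structure of A has elementary divisors (x + 5)^2, (x + 5)^2, (x + 5). Arranging the block sizes at each eigenvalue in decreasing order and taking row products gives the invariant factors.

Invariant factors (smallest first, each dividing the next): x + 5, (x + 5)^2, (x + 5)^2.

Check: the last factor (x + 5)^2 is the minimal polynomial, and the product (x + 5)^5 is the characteristic polynomial.

x + 5, (x + 5)^2, (x + 5)^2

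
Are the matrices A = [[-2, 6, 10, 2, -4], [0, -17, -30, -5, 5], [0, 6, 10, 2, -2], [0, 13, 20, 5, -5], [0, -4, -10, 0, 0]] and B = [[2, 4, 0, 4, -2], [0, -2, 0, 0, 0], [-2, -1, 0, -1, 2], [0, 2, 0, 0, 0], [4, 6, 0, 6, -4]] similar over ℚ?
Yes.

Two matrices over a field are similar if and only if they have the same invariant factors.

Both A and B have characteristic polynomial x^3(x + 2)^2 and minimal polynomial x^2(x + 2). Computing further, both have invariant factors x(x + 2), x^2(x + 2). Hence A and B are similar.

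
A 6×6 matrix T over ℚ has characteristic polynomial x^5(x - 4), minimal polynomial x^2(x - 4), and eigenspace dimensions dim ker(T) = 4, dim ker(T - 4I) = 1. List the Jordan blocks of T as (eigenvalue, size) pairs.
Jordan blocks: (0, 2), (0, 1), (0, 1), (0, 1), (4, 1)

λ = 0: algebraic multiplicity 5 (exponent in χ_T), largest block size 2 (exponent in m_T), 4 blocks (geometric multiplicity). These force block sizes [2, 1, 1, 1].
λ = 4: algebraic multiplicity 1 (exponent in χ_T), largest block size 1 (exponent in m_T), 1 block (geometric multiplicity). This forces block sizes [1].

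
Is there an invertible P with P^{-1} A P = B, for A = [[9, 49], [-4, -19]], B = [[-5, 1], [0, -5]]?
Yes.

Two matrices over a field are similar if and only if they have the same invariant factors.

Both A and B have characteristic polynomial (x + 5)^2 and minimal polynomial (x + 5)^2. Computing further, both have invariant factors (x + 5)^2. Hence A and B are similar.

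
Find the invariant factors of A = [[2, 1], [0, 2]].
The Jordan structure of A has elementary divisors (x - 2)^2. Arranging the block sizes at each eigenvalue in decreasing order and taking row products gives the invariant factors.

Invariant factors (smallest first, each dividing the next): (x - 2)^2.

Check: the last factor (x - 2)^2 is the minimal polynomial, and the product (x - 2)^2 is the characteristic polynomial.

(x - 2)^2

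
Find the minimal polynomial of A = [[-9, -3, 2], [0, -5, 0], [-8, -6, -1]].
m_A(x) = (x + 5)^2

The characteristic polynomial factors as (x + 5)^3. The minimal polynomial is ∏(x - λ)^{k_λ} where k_λ is the size of the largest Jordan block at λ.

For λ = -5: rank(A + 5I) = 1, and the largest Jordan block has size 2 (the smallest k with rank((A + 5I)^k) = rank((A + 5I)^(k+1))).

So m_A(x) = (x + 5)^2.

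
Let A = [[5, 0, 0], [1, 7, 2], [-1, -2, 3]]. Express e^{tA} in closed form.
A has Jordan form J = [[5, 1, 0], [0, 5, 0], [0, 0, 5]] with A = PJP^{-1}, so e^{tA} = P e^{tJ} P^{-1}.

For a Jordan block J_k(λ), e^{tJ_k(λ)} = e^{λt} · (I + tN + t^2 N^2/2! + ... + t^{k-1} N^{k-1}/(k-1)!) where N is the nilpotent superdiagonal part.

Assembling the blocks and conjugating back gives the entries of e^{tA} as shown above.

e^{tA} = [[e^{5*t}, 0, 0], [t*e^{5*t}, (2*t + 1)*e^{5*t}, 2*t*e^{5*t}], [-t*e^{5*t}, -2*t*e^{5*t}, (1 - 2*t)*e^{5*t}]]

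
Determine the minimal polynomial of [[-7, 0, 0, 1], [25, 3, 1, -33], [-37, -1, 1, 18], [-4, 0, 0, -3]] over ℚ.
m_A(x) = (x - 2)^2(x + 5)^2

The characteristic polynomial factors as (x - 2)^2(x + 5)^2. The minimal polynomial is ∏(x - λ)^{k_λ} where k_λ is the size of the largest Jordan block at λ.

For λ = -5: rank(A + 5I) = 3, and the largest Jordan block has size 2 (the smallest k with rank((A + 5I)^k) = rank((A + 5I)^(k+1))).
For λ = 2: rank(A - 2I) = 3, and the largest Jordan block has size 2 (the smallest k with rank((A - 2I)^k) = rank((A - 2I)^(k+1))).

So m_A(x) = (x - 2)^2(x + 5)^2.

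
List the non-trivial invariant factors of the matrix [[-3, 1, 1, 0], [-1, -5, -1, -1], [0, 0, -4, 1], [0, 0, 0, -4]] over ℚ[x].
The Jordan structure of A has elementary divisors (x + 4)^2, (x + 4)^2. Arranging the block sizes at each eigenvalue in decreasing order and taking row products gives the invariant factors.

Invariant factors (smallest first, each dividing the next): (x + 4)^2, (x + 4)^2.

Check: the last factor (x + 4)^2 is the minimal polynomial, and the product (x + 4)^4 is the characteristic polynomial.

(x + 4)^2, (x + 4)^2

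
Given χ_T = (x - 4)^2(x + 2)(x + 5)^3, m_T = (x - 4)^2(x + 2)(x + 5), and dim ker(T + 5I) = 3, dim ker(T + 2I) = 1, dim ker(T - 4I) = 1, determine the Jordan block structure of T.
Jordan blocks: (-5, 1), (-5, 1), (-5, 1), (-2, 1), (4, 2)

λ = -5: algebraic multiplicity 3 (exponent in χ_T), largest block size 1 (exponent in m_T), 3 blocks (geometric multiplicity). These force block sizes [1, 1, 1].
λ = -2: algebraic multiplicity 1 (exponent in χ_T), largest block size 1 (exponent in m_T), 1 block (geometric multiplicity). This forces block sizes [1].
λ = 4: algebraic multiplicity 2 (exponent in χ_T), largest block size 2 (exponent in m_T), 1 block (geometric multiplicity). This forces block sizes [2].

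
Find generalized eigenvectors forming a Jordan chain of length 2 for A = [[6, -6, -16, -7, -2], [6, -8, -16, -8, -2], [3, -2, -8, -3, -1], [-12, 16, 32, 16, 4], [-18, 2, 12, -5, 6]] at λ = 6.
We seek v_1 ∈ ker((A - 6I)^2) \ ker(A - 6I), then set v_{i+1} = (A - 6I) v_i.

One such chain is v_1 = [[0, 0, 0, 0, 1]]^T, v_2 = [[-2, -2, -1, 4, 0]]^T. Check: (A - 6I) v_2 = [[0, 0, 0, 0, 0]]^T = 0.

v_1 = [[0, 0, 0, 0, 1]]^T, v_2 = [[-2, -2, -1, 4, 0]]^T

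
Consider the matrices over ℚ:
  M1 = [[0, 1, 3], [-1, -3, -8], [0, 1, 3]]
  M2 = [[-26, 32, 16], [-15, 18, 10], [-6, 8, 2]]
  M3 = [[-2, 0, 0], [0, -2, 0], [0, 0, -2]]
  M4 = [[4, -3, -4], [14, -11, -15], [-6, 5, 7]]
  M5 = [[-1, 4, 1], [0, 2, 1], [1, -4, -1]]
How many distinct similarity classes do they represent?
3 classes: {M1, M4, M5}, {M2}, {M3}

Characteristic polynomials: χ_{M1} = x^3, χ_{M2} = (x + 2)^3, χ_{M3} = (x + 2)^3, χ_{M4} = x^3, χ_{M5} = x^3.

{M1, M4, M5}: invariant factors x^3.

{M2}: invariant factors x + 2, (x + 2)^2.

{M3}: invariant factors x + 2, x + 2, x + 2.

Matrices are similar if and only if their invariant-factor lists agree; the partition into similarity classes is {M1, M4, M5}, {M2}, {M3}.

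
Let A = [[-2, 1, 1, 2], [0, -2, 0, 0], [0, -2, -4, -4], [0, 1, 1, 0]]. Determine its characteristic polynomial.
xI - A = [[x + 2, -1, -1, -2], [0, x + 2, 0, 0], [0, 2, x + 4, 4], [0, -1, -1, x]].

Expanding det(xI - A) along the first row:
det(xI - A) = + (x + 2)·det([[x + 2, 0, 0], [2, x + 4, 4], [-1, -1, x]]) - (-1)·det([[0, 0, 0], [0, x + 4, 4], [0, -1, x]]) + (-1)·det([[0, x + 2, 0], [0, 2, 4], [0, -1, x]]) - (-2)·det([[0, x + 2, 0], [0, 2, x + 4], [0, -1, -1]]).

Evaluating gives χ_A(x) = x^4 + 8x^3 + 24x^2 + 32x + 16 = (x + 2)^4.

χ_A(x) = (x + 2)^4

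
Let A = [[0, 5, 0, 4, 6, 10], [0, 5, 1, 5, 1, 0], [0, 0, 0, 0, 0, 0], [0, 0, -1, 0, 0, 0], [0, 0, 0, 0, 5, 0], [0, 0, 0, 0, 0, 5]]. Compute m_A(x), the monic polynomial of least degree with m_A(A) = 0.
m_A(x) = x^3(x - 5)^2

The characteristic polynomial factors as x^3(x - 5)^3. The minimal polynomial is ∏(x - λ)^{k_λ} where k_λ is the size of the largest Jordan block at λ.

For λ = 0: rank(A) = 5, and the largest Jordan block has size 3 (the smallest k with rank(A^k) = rank(A^(k+1))).
For λ = 5: rank(A - 5I) = 4, and the largest Jordan block has size 2 (the smallest k with rank((A - 5I)^k) = rank((A - 5I)^(k+1))).

So m_A(x) = x^3(x - 5)^2.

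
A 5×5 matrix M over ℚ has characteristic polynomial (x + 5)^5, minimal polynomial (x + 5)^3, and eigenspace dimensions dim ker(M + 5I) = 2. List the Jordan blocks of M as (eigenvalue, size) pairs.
λ = -5: algebraic multiplicity 5 (exponent in χ_M), largest block size 3 (exponent in m_M), 2 blocks (geometric multiplicity). These force block sizes [3, 2].

Jordan blocks: (-5, 3), (-5, 2)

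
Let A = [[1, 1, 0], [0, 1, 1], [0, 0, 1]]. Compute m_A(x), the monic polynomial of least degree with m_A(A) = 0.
m_A(x) = (x - 1)^3

The characteristic polynomial factors as (x - 1)^3. The minimal polynomial is ∏(x - λ)^{k_λ} where k_λ is the size of the largest Jordan block at λ.

For λ = 1: rank(A - I) = 2, and the largest Jordan block has size 3 (the smallest k with rank((A - I)^k) = rank((A - I)^(k+1))).

So m_A(x) = (x - 1)^3.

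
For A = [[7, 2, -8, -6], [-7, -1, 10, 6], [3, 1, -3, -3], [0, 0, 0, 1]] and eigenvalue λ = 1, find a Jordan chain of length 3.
We seek v_1 ∈ ker((A - I)^3) \ ker((A - I)^2), then set v_{i+1} = (A - I) v_i.

One such chain is v_1 = [[1, -1, 1, 0]]^T, v_2 = [[-4, 5, -2, 0]]^T, v_3 = [[2, -2, 1, 0]]^T. Check: (A - I) v_3 = [[0, 0, 0, 0]]^T = 0.

v_1 = [[1, -1, 1, 0]]^T, v_2 = [[-4, 5, -2, 0]]^T, v_3 = [[2, -2, 1, 0]]^T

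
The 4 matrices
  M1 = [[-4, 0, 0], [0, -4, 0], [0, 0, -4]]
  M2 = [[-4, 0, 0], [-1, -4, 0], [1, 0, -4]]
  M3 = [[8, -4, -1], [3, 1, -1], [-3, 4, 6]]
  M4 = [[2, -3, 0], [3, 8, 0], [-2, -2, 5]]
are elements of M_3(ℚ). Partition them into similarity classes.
Characteristic polynomials: χ_{M1} = (x + 4)^3, χ_{M2} = (x + 4)^3, χ_{M3} = (x - 5)^3, χ_{M4} = (x - 5)^3.

{M1}: invariant factors x + 4, x + 4, x + 4.

{M2}: invariant factors x + 4, (x + 4)^2.

{M3, M4}: invariant factors x - 5, (x - 5)^2.

Matrices are similar if and only if their invariant-factor lists agree; the partition into similarity classes is {M1}, {M2}, {M3, M4}.

3 classes: {M1}, {M2}, {M3, M4}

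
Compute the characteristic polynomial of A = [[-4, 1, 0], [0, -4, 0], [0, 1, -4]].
χ_A(x) = (x + 4)^3

xI - A = [[x + 4, -1, 0], [0, x + 4, 0], [0, -1, x + 4]].

Expanding det(xI - A) along the first row:
det(xI - A) = + (x + 4)·det([[x + 4, 0], [-1, x + 4]]) - (-1)·det([[0, 0], [0, x + 4]]) + (0)·det([[0, x + 4], [0, -1]]).

Evaluating gives χ_A(x) = x^3 + 12x^2 + 48x + 64 = (x + 4)^3.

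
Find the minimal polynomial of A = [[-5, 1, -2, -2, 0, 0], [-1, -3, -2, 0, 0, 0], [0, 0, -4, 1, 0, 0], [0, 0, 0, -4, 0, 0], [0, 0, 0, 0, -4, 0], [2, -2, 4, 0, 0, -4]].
The characteristic polynomial factors as (x + 4)^6. The minimal polynomial is ∏(x - λ)^{k_λ} where k_λ is the size of the largest Jordan block at λ.

For λ = -4: rank(A + 4I) = 2, and the largest Jordan block has size 2 (the smallest k with rank((A + 4I)^k) = rank((A + 4I)^(k+1))).

So m_A(x) = (x + 4)^2.

m_A(x) = (x + 4)^2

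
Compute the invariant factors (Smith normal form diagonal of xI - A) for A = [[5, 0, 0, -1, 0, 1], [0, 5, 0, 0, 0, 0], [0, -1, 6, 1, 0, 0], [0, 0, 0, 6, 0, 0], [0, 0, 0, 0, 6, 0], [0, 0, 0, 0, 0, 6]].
x - 6, (x - 6)(x - 5), (x - 6)^2(x - 5)

The Jordan structure of A has elementary divisors (x - 5), (x - 5), (x - 6)^2, (x - 6), (x - 6). Arranging the block sizes at each eigenvalue in decreasing order and taking row products gives the invariant factors.

Invariant factors (smallest first, each dividing the next): x - 6, (x - 6)(x - 5), (x - 6)^2(x - 5).

Check: the last factor (x - 6)^2(x - 5) is the minimal polynomial, and the product (x - 6)^4(x - 5)^2 is the characteristic polynomial.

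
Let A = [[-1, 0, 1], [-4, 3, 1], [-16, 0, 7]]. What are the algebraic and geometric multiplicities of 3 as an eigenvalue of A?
algebraic multiplicity 3, geometric multiplicity 2

The characteristic polynomial is (x - 3)^3, so the factor x - 3 appears with exponent 3: the algebraic multiplicity is 3.

rank(A - 3I) = 1, so the eigenspace has dimension 3 - 1 = 2: the geometric multiplicity is 2.

Since 2 < 3, A is not diagonalizable.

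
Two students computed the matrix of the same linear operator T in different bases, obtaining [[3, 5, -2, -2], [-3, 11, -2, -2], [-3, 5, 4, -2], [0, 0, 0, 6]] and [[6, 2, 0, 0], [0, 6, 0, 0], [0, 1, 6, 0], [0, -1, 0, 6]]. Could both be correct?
Yes.

Two matrices over a field are similar if and only if they have the same invariant factors.

Both A and B have characteristic polynomial (x - 6)^4 and minimal polynomial (x - 6)^2. Computing further, both have invariant factors x - 6, x - 6, (x - 6)^2. Hence A and B are similar.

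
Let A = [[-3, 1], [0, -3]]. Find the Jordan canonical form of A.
J = [[-3, 1], [0, -3]]

The characteristic polynomial is det(xI - A) = (x + 3)^2, so the eigenvalues are -3 (algebraic multiplicity 2).

For λ = -3: rank(A + 3I) = 1, rank((A + 3I)^2) = 0. The eigenspace has dimension 2 - 1 = 1, so there is 1 Jordan block; the rank sequence gives block sizes [2].

Assembling the blocks gives the Jordan form J above.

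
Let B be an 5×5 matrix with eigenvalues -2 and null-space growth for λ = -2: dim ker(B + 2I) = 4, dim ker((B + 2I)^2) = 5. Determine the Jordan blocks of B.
λ = -2: successive nullity increments [4, 1] count blocks of size ≥ k; block sizes are [2, 1, 1, 1].

Jordan blocks: (-2, 2), (-2, 1), (-2, 1), (-2, 1)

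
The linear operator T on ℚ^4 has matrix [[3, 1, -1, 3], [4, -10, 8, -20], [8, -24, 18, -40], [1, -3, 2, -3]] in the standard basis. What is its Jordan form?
The characteristic polynomial is det(xI - A) = (x - 2)^4, so the eigenvalues are 2 (algebraic multiplicity 4).

For λ = 2: rank(A - 2I) = 2, rank((A - 2I)^2) = 1, rank((A - 2I)^3) = 0. The eigenspace has dimension 4 - 2 = 2, so there are 2 Jordan blocks; the rank sequence gives block sizes [3, 1].

Assembling the blocks gives the Jordan form J above.

J = [[2, 1, 0, 0], [0, 2, 1, 0], [0, 0, 2, 0], [0, 0, 0, 2]]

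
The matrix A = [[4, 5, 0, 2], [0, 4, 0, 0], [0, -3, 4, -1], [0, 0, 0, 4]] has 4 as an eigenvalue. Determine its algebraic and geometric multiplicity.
algebraic multiplicity 4, geometric multiplicity 2

The characteristic polynomial is (x - 4)^4, so the factor x - 4 appears with exponent 4: the algebraic multiplicity is 4.

rank(A - 4I) = 2, so the eigenspace has dimension 4 - 2 = 2: the geometric multiplicity is 2.

Since 2 < 4, A is not diagonalizable.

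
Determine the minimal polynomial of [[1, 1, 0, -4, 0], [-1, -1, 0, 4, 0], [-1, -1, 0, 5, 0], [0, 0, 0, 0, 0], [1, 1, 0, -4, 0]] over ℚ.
m_A(x) = x^2

The characteristic polynomial factors as x^5. The minimal polynomial is ∏(x - λ)^{k_λ} where k_λ is the size of the largest Jordan block at λ.

For λ = 0: rank(A) = 2, and the largest Jordan block has size 2 (the smallest k with rank(A^k) = rank(A^(k+1))).

So m_A(x) = x^2.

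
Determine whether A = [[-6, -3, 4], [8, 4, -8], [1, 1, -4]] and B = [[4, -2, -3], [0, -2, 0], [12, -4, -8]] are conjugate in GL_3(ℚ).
Both have characteristic polynomial (x + 2)^3, but the minimal polynomial of A is (x + 2)^3 while the minimal polynomial of B is (x + 2)^2. The minimal polynomial is a similarity invariant, so A and B are not similar.

No.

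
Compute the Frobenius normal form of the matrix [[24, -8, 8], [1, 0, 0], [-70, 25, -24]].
The invariant factors of A (the non-unit diagonal entries of the Smith normal form of xI - A over ℚ[x]) are (x + 2)(x^2 - 2x - 4), each dividing the next. The characteristic polynomial is their product, (x + 2)(x^2 - 2x - 4).

The rational canonical form is the block-diagonal matrix of companion matrices C(f_i):
R = [[0, 0, 8], [1, 0, 8], [0, 1, 0]].

Note the characteristic polynomial does not split into linear factors over ℚ, so A has no Jordan form over ℚ; the rational canonical form exists over any field.

R = [[0, 0, 8], [1, 0, 8], [0, 1, 0]]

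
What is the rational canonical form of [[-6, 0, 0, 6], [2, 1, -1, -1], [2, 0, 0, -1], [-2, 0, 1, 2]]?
R = [[1, 0, 0, 0], [0, 0, 0, 6], [0, 1, 0, -1], [0, 0, 1, -4]]

The invariant factors of A (the non-unit diagonal entries of the Smith normal form of xI - A over ℚ[x]) are x - 1, (x - 1)(x + 2)(x + 3), each dividing the next. The characteristic polynomial is their product, (x - 1)^2(x + 2)(x + 3).

The rational canonical form is the block-diagonal matrix of companion matrices C(f_i):
R = [[1, 0, 0, 0], [0, 0, 0, 6], [0, 1, 0, -1], [0, 0, 1, -4]].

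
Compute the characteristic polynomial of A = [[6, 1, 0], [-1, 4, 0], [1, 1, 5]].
χ_A(x) = (x - 5)^3

xI - A = [[x - 6, -1, 0], [1, x - 4, 0], [-1, -1, x - 5]].

Expanding det(xI - A) along the first row:
det(xI - A) = + (x - 6)·det([[x - 4, 0], [-1, x - 5]]) - (-1)·det([[1, 0], [-1, x - 5]]) + (0)·det([[1, x - 4], [-1, -1]]).

Evaluating gives χ_A(x) = x^3 - 15x^2 + 75x - 125 = (x - 5)^3.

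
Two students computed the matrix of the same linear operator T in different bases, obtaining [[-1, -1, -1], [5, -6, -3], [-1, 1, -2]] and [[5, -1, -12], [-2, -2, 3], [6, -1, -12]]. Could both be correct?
Two matrices over a field are similar if and only if they have the same invariant factors.

Both A and B have characteristic polynomial (x + 3)^3 and minimal polynomial (x + 3)^3. Computing further, both have invariant factors (x + 3)^3. Hence A and B are similar.

Yes.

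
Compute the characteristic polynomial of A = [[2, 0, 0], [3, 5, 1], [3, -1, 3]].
χ_A(x) = (x - 4)^2(x - 2)

xI - A = [[x - 2, 0, 0], [-3, x - 5, -1], [-3, 1, x - 3]].

Expanding det(xI - A) along the first row:
det(xI - A) = + (x - 2)·det([[x - 5, -1], [1, x - 3]]) - (0)·det([[-3, -1], [-3, x - 3]]) + (0)·det([[-3, x - 5], [-3, 1]]).

Evaluating gives χ_A(x) = x^3 - 10x^2 + 32x - 32 = (x - 4)^2(x - 2).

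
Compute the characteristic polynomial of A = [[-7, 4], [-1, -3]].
xI - A = [[x + 7, -4], [1, x + 3]].

Expanding det(xI - A) along the first row:
det(xI - A) = + (x + 7)·det([[x + 3]]) - (-4)·det([[1]]).

Evaluating gives χ_A(x) = x^2 + 10x + 25 = (x + 5)^2.

χ_A(x) = (x + 5)^2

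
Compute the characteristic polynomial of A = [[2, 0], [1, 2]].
χ_A(x) = (x - 2)^2

xI - A = [[x - 2, 0], [-1, x - 2]].

Expanding det(xI - A) along the first row:
det(xI - A) = + (x - 2)·det([[x - 2]]) - (0)·det([[-1]]).

Evaluating gives χ_A(x) = x^2 - 4x + 4 = (x - 2)^2.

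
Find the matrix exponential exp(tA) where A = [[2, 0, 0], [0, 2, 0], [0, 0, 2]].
A has Jordan form J = [[2, 0, 0], [0, 2, 0], [0, 0, 2]] with A = PJP^{-1}, so e^{tA} = P e^{tJ} P^{-1}.

For a Jordan block J_k(λ), e^{tJ_k(λ)} = e^{λt} · (I + tN + t^2 N^2/2! + ... + t^{k-1} N^{k-1}/(k-1)!) where N is the nilpotent superdiagonal part.

Assembling the blocks and conjugating back gives the entries of e^{tA} as shown above.

e^{tA} = [[e^{2*t}, 0, 0], [0, e^{2*t}, 0], [0, 0, e^{2*t}]]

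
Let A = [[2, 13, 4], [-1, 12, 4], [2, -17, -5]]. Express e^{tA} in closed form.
A has Jordan form J = [[3, 1, 0], [0, 3, 1], [0, 0, 3]] with A = PJP^{-1}, so e^{tA} = P e^{tJ} P^{-1}.

For a Jordan block J_k(λ), e^{tJ_k(λ)} = e^{λt} · (I + tN + t^2 N^2/2! + ... + t^{k-1} N^{k-1}/(k-1)!) where N is the nilpotent superdiagonal part.

Assembling the blocks and conjugating back gives the entries of e^{tA} as shown above.

e^{tA} = [[(-2*t^2 - t + 1)*e^{3*t}, t*(18*t + 13)*e^{3*t}, 4*t*(2*t + 1)*e^{3*t}], [-t*e^{3*t}, (9*t + 1)*e^{3*t}, 4*t*e^{3*t}], [t*(4 - t)*e^{3*t}/2, t*(9*t - 34)*e^{3*t}/2, (2*t^2 - 8*t + 1)*e^{3*t}]]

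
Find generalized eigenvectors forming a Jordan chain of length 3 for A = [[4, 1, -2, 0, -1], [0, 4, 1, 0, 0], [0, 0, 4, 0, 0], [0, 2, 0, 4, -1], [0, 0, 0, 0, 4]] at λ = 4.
We seek v_1 ∈ ker((A - 4I)^3) \ ker((A - 4I)^2), then set v_{i+1} = (A - 4I) v_i.

One such chain is v_1 = [[0, 0, 1, 0, 0]]^T, v_2 = [[-2, 1, 0, 0, 0]]^T, v_3 = [[1, 0, 0, 2, 0]]^T. Check: (A - 4I) v_3 = [[0, 0, 0, 0, 0]]^T = 0.

v_1 = [[0, 0, 1, 0, 0]]^T, v_2 = [[-2, 1, 0, 0, 0]]^T, v_3 = [[1, 0, 0, 2, 0]]^T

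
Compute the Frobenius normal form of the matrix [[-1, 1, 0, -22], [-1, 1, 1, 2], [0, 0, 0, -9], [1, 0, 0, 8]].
R = [[0, 0, 0, -9], [1, 0, 0, 24], [0, 1, 0, -22], [0, 0, 1, 8]]

The invariant factors of A (the non-unit diagonal entries of the Smith normal form of xI - A over ℚ[x]) are (x - 3)^2(x - 1)^2, each dividing the next. The characteristic polynomial is their product, (x - 3)^2(x - 1)^2.

The rational canonical form is the block-diagonal matrix of companion matrices C(f_i):
R = [[0, 0, 0, -9], [1, 0, 0, 24], [0, 1, 0, -22], [0, 0, 1, 8]].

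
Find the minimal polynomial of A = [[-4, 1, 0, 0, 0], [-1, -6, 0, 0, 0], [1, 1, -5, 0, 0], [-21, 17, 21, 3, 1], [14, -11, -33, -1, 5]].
m_A(x) = (x - 4)^2(x + 5)^2

The characteristic polynomial factors as (x - 4)^2(x + 5)^3. The minimal polynomial is ∏(x - λ)^{k_λ} where k_λ is the size of the largest Jordan block at λ.

For λ = -5: rank(A + 5I) = 3, and the largest Jordan block has size 2 (the smallest k with rank((A + 5I)^k) = rank((A + 5I)^(k+1))).
For λ = 4: rank(A - 4I) = 4, and the largest Jordan block has size 2 (the smallest k with rank((A - 4I)^k) = rank((A - 4I)^(k+1))).

So m_A(x) = (x - 4)^2(x + 5)^2.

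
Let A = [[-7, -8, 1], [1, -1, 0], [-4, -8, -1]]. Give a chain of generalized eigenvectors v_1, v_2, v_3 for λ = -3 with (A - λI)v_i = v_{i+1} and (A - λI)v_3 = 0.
v_1 = [[1, 0, 1]]^T, v_2 = [[-3, 1, -2]]^T, v_3 = [[2, -1, 0]]^T

We seek v_1 ∈ ker((A + 3I)^3) \ ker((A + 3I)^2), then set v_{i+1} = (A + 3I) v_i.

One such chain is v_1 = [[1, 0, 1]]^T, v_2 = [[-3, 1, -2]]^T, v_3 = [[2, -1, 0]]^T. Check: (A + 3I) v_3 = [[0, 0, 0]]^T = 0.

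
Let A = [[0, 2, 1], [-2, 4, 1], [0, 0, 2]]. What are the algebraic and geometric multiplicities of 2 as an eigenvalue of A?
The characteristic polynomial is (x - 2)^3, so the factor x - 2 appears with exponent 3: the algebraic multiplicity is 3.

rank(A - 2I) = 1, so the eigenspace has dimension 3 - 1 = 2: the geometric multiplicity is 2.

Since 2 < 3, A is not diagonalizable.

algebraic multiplicity 3, geometric multiplicity 2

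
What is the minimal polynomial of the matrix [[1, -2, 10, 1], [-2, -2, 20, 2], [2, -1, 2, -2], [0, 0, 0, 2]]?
m_A(x) = (x - 2)^2(x + 3)

The characteristic polynomial factors as (x - 2)^3(x + 3). The minimal polynomial is ∏(x - λ)^{k_λ} where k_λ is the size of the largest Jordan block at λ.

For λ = -3: rank(A + 3I) = 3, and the largest Jordan block has size 1 (the smallest k with rank((A + 3I)^k) = rank((A + 3I)^(k+1))).
For λ = 2: rank(A - 2I) = 2, and the largest Jordan block has size 2 (the smallest k with rank((A - 2I)^k) = rank((A - 2I)^(k+1))).

So m_A(x) = (x - 2)^2(x + 3).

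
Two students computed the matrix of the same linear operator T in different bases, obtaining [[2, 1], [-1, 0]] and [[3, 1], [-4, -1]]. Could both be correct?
Yes.

Two matrices over a field are similar if and only if they have the same invariant factors.

Both A and B have characteristic polynomial (x - 1)^2 and minimal polynomial (x - 1)^2. Computing further, both have invariant factors (x - 1)^2. Hence A and B are similar.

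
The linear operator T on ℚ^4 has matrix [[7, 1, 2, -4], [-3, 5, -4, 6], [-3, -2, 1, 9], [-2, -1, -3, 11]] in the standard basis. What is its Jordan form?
The characteristic polynomial is det(xI - A) = (x - 6)^4, so the eigenvalues are 6 (algebraic multiplicity 4).

For λ = 6: rank(A - 6I) = 2, rank((A - 6I)^2) = 0. The eigenspace has dimension 4 - 2 = 2, so there are 2 Jordan blocks; the rank sequence gives block sizes [2, 2].

Assembling the blocks gives the Jordan form J above.

J = [[6, 1, 0, 0], [0, 6, 0, 0], [0, 0, 6, 1], [0, 0, 0, 6]]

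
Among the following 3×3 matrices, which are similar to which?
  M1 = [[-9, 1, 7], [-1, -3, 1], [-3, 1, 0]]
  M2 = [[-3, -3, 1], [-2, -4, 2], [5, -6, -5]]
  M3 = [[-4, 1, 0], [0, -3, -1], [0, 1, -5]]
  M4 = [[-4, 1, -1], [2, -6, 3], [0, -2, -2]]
Characteristic polynomials: χ_{M1} = (x + 4)^3, χ_{M2} = (x + 4)^3, χ_{M3} = (x + 4)^3, χ_{M4} = (x + 4)^3.

{M1, M2, M3, M4}: invariant factors (x + 4)^3.

Matrices are similar if and only if their invariant-factor lists agree; the partition into similarity classes is {M1, M2, M3, M4}.

1 class: {M1, M2, M3, M4}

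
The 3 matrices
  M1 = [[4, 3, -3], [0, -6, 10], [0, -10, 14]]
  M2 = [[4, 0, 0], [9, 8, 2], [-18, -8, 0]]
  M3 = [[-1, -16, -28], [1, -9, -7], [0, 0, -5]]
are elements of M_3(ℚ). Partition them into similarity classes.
Characteristic polynomials: χ_{M1} = (x - 4)^3, χ_{M2} = (x - 4)^3, χ_{M3} = (x + 5)^3.

{M1, M2}: invariant factors x - 4, (x - 4)^2.

{M3}: invariant factors x + 5, (x + 5)^2.

Matrices are similar if and only if their invariant-factor lists agree; the partition into similarity classes is {M1, M2}, {M3}.

2 classes: {M1, M2}, {M3}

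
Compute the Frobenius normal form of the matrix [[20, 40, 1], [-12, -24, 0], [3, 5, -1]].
R = [[0, 0, 12], [1, 0, -1], [0, 1, -5]]

The invariant factors of A (the non-unit diagonal entries of the Smith normal form of xI - A over ℚ[x]) are (x + 4)(x^2 + x - 3), each dividing the next. The characteristic polynomial is their product, (x + 4)(x^2 + x - 3).

The rational canonical form is the block-diagonal matrix of companion matrices C(f_i):
R = [[0, 0, 12], [1, 0, -1], [0, 1, -5]].

Note the characteristic polynomial does not split into linear factors over ℚ, so A has no Jordan form over ℚ; the rational canonical form exists over any field.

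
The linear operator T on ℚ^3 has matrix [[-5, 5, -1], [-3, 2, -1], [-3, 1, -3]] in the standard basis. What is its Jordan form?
J = [[-2, 1, 0], [0, -2, 1], [0, 0, -2]]

The characteristic polynomial is det(xI - A) = (x + 2)^3, so the eigenvalues are -2 (algebraic multiplicity 3).

For λ = -2: rank(A + 2I) = 2, rank((A + 2I)^2) = 1, rank((A + 2I)^3) = 0. The eigenspace has dimension 3 - 2 = 1, so there is 1 Jordan block; the rank sequence gives block sizes [3].

Assembling the blocks gives the Jordan form J above.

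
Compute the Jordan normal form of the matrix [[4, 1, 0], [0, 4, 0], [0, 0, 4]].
The characteristic polynomial is det(xI - A) = (x - 4)^3, so the eigenvalues are 4 (algebraic multiplicity 3).

For λ = 4: rank(A - 4I) = 1, rank((A - 4I)^2) = 0. The eigenspace has dimension 3 - 1 = 2, so there are 2 Jordan blocks; the rank sequence gives block sizes [2, 1].

Assembling the blocks gives the Jordan form J above.

J = [[4, 1, 0], [0, 4, 0], [0, 0, 4]]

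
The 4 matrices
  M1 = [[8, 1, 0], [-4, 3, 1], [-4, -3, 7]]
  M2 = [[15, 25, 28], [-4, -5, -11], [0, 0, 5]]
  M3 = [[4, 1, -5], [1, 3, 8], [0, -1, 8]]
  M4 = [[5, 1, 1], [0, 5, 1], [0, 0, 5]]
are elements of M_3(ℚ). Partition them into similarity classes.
2 classes: {M1}, {M2, M3, M4}

Characteristic polynomials: χ_{M1} = (x - 6)^3, χ_{M2} = (x - 5)^3, χ_{M3} = (x - 5)^3, χ_{M4} = (x - 5)^3.

{M1}: invariant factors (x - 6)^3.

{M2, M3, M4}: invariant factors (x - 5)^3.

Matrices are similar if and only if their invariant-factor lists agree; the partition into similarity classes is {M1}, {M2, M3, M4}.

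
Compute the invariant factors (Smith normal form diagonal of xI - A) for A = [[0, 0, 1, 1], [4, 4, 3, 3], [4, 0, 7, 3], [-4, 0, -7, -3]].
x - 4, x^2(x - 4)

The Jordan structure of A has elementary divisors x^2, (x - 4), (x - 4). Arranging the block sizes at each eigenvalue in decreasing order and taking row products gives the invariant factors.

Invariant factors (smallest first, each dividing the next): x - 4, x^2(x - 4).

Check: the last factor x^2(x - 4) is the minimal polynomial, and the product x^2(x - 4)^2 is the characteristic polynomial.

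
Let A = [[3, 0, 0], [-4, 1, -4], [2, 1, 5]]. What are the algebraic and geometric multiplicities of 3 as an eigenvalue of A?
The characteristic polynomial is (x - 3)^3, so the factor x - 3 appears with exponent 3: the algebraic multiplicity is 3.

rank(A - 3I) = 1, so the eigenspace has dimension 3 - 1 = 2: the geometric multiplicity is 2.

Since 2 < 3, A is not diagonalizable.

algebraic multiplicity 3, geometric multiplicity 2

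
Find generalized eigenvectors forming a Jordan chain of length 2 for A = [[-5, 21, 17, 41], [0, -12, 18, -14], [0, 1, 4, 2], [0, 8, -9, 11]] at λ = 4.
v_1 = [[2, -1, 0, 1]]^T, v_2 = [[2, 2, 1, -1]]^T

We seek v_1 ∈ ker((A - 4I)^2) \ ker(A - 4I), then set v_{i+1} = (A - 4I) v_i.

One such chain is v_1 = [[2, -1, 0, 1]]^T, v_2 = [[2, 2, 1, -1]]^T. Check: (A - 4I) v_2 = [[0, 0, 0, 0]]^T = 0.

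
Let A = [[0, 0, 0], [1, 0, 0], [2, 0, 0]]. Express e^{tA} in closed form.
A has Jordan form J = [[0, 1, 0], [0, 0, 0], [0, 0, 0]] with A = PJP^{-1}, so e^{tA} = P e^{tJ} P^{-1}.

For a Jordan block J_k(λ), e^{tJ_k(λ)} = e^{λt} · (I + tN + t^2 N^2/2! + ... + t^{k-1} N^{k-1}/(k-1)!) where N is the nilpotent superdiagonal part.

Assembling the blocks and conjugating back gives the entries of e^{tA} as shown above.

e^{tA} = [[1, 0, 0], [t, 1, 0], [2*t, 0, 1]]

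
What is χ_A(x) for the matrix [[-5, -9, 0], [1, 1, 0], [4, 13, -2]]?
χ_A(x) = (x + 2)^3

xI - A = [[x + 5, 9, 0], [-1, x - 1, 0], [-4, -13, x + 2]].

Expanding det(xI - A) along the first row:
det(xI - A) = + (x + 5)·det([[x - 1, 0], [-13, x + 2]]) - (9)·det([[-1, 0], [-4, x + 2]]) + (0)·det([[-1, x - 1], [-4, -13]]).

Evaluating gives χ_A(x) = x^3 + 6x^2 + 12x + 8 = (x + 2)^3.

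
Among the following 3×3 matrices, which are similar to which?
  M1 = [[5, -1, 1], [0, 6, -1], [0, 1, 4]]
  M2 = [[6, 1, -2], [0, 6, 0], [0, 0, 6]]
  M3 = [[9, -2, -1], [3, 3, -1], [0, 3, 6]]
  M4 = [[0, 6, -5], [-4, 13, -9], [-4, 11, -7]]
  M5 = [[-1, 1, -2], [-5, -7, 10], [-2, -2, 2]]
Characteristic polynomials: χ_{M1} = (x - 5)^3, χ_{M2} = (x - 6)^3, χ_{M3} = (x - 6)^3, χ_{M4} = (x - 2)^3, χ_{M5} = (x + 2)^3.

{M1}: invariant factors x - 5, (x - 5)^2.

{M2}: invariant factors x - 6, (x - 6)^2.

{M3}: invariant factors (x - 6)^3.

{M4}: invariant factors (x - 2)^3.

{M5}: invariant factors x + 2, (x + 2)^2.

Matrices are similar if and only if their invariant-factor lists agree; the partition into similarity classes is {M1}, {M2}, {M3}, {M4}, {M5}.

5 classes: {M1}, {M2}, {M3}, {M4}, {M5}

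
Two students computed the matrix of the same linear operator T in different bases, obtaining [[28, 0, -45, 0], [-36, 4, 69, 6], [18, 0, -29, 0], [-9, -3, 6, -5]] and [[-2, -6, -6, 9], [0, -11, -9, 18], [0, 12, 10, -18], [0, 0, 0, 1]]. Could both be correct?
Yes.

Two matrices over a field are similar if and only if they have the same invariant factors.

Both A and B have characteristic polynomial (x - 1)^2(x + 2)^2 and minimal polynomial (x - 1)(x + 2). Computing further, both have invariant factors (x - 1)(x + 2), (x - 1)(x + 2). Hence A and B are similar.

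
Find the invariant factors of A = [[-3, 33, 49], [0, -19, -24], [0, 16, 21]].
The Jordan structure of A has elementary divisors (x + 3)^2, (x - 5). Arranging the block sizes at each eigenvalue in decreasing order and taking row products gives the invariant factors.

Invariant factors (smallest first, each dividing the next): (x - 5)(x + 3)^2.

Check: the last factor (x - 5)(x + 3)^2 is the minimal polynomial, and the product (x - 5)(x + 3)^2 is the characteristic polynomial.

(x - 5)(x + 3)^2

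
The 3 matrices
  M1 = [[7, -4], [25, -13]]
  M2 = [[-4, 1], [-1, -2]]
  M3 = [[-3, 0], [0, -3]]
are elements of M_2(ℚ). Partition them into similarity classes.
Characteristic polynomials: χ_{M1} = (x + 3)^2, χ_{M2} = (x + 3)^2, χ_{M3} = (x + 3)^2.

{M1, M2}: invariant factors (x + 3)^2.

{M3}: invariant factors x + 3, x + 3.

Matrices are similar if and only if their invariant-factor lists agree; the partition into similarity classes is {M1, M2}, {M3}.

2 classes: {M1, M2}, {M3}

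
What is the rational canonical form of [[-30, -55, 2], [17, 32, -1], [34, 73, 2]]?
The invariant factors of A (the non-unit diagonal entries of the Smith normal form of xI - A over ℚ[x]) are (x - 4)^2(x + 4), each dividing the next. The characteristic polynomial is their product, (x - 4)^2(x + 4).

The rational canonical form is the block-diagonal matrix of companion matrices C(f_i):
R = [[0, 0, -64], [1, 0, 16], [0, 1, 4]].

R = [[0, 0, -64], [1, 0, 16], [0, 1, 4]]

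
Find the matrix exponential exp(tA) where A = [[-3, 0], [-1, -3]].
e^{tA} = [[e^{-3*t}, 0], [-t*e^{-3*t}, e^{-3*t}]]

A has Jordan form J = [[-3, 1], [0, -3]] with A = PJP^{-1}, so e^{tA} = P e^{tJ} P^{-1}.

For a Jordan block J_k(λ), e^{tJ_k(λ)} = e^{λt} · (I + tN + t^2 N^2/2! + ... + t^{k-1} N^{k-1}/(k-1)!) where N is the nilpotent superdiagonal part.

Assembling the blocks and conjugating back gives the entries of e^{tA} as shown above.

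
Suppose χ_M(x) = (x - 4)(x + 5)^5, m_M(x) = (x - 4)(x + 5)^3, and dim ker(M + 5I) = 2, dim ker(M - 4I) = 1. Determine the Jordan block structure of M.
λ = -5: algebraic multiplicity 5 (exponent in χ_M), largest block size 3 (exponent in m_M), 2 blocks (geometric multiplicity). These force block sizes [3, 2].
λ = 4: algebraic multiplicity 1 (exponent in χ_M), largest block size 1 (exponent in m_M), 1 block (geometric multiplicity). This forces block sizes [1].

Jordan blocks: (-5, 3), (-5, 2), (4, 1)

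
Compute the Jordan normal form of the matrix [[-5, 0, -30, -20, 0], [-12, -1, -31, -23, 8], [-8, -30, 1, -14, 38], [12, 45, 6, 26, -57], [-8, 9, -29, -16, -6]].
The characteristic polynomial is det(xI - A) = (x - 5)^4(x + 5), so the eigenvalues are -5 (algebraic multiplicity 1), 5 (algebraic multiplicity 4).

For λ = -5: algebraic multiplicity 1 gives one 1×1 block.

For λ = 5: rank(A - 5I) = 3, rank((A - 5I)^2) = 2, rank((A - 5I)^3) = 1. The eigenspace has dimension 5 - 3 = 2, so there are 2 Jordan blocks; the rank sequence gives block sizes [3, 1].

Assembling the blocks gives the Jordan form J above.

J = [[-5, 0, 0, 0, 0], [0, 5, 1, 0, 0], [0, 0, 5, 1, 0], [0, 0, 0, 5, 0], [0, 0, 0, 0, 5]]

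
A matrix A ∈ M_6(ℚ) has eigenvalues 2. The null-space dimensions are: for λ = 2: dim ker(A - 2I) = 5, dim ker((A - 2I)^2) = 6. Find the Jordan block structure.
λ = 2: successive nullity increments [5, 1] count blocks of size ≥ k; block sizes are [2, 1, 1, 1, 1].

Jordan blocks: (2, 2), (2, 1), (2, 1), (2, 1), (2, 1)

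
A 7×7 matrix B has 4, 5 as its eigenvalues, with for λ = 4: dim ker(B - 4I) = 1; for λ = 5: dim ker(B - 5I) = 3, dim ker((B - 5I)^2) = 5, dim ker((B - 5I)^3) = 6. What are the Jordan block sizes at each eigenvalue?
λ = 4: successive nullity increments [1] count blocks of size ≥ k; block sizes are [1].
λ = 5: successive nullity increments [3, 2, 1] count blocks of size ≥ k; block sizes are [3, 2, 1].

Jordan blocks: (4, 1), (5, 3), (5, 2), (5, 1)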